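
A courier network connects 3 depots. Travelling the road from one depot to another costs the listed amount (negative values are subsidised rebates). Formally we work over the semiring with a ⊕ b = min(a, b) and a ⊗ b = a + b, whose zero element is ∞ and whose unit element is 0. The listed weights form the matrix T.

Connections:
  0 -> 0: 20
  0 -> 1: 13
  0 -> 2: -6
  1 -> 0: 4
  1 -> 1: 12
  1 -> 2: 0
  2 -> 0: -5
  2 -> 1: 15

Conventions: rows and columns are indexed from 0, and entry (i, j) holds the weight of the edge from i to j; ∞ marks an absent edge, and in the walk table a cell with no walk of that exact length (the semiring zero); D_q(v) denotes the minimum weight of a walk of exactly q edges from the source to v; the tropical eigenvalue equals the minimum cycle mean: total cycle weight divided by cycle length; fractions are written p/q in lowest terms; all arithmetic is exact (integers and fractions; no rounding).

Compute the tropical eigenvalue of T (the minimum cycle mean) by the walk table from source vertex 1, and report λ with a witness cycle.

q=0: [∞, 0, ∞]
q=1: [4, 12, 0]
q=2: [-5, 15, -2]
q=3: [-7, 8, -11]
Optimal cycle mean attained by: cycle 0->2->0, total (-6) + (-5), length 2.
Answer: λ = -11/2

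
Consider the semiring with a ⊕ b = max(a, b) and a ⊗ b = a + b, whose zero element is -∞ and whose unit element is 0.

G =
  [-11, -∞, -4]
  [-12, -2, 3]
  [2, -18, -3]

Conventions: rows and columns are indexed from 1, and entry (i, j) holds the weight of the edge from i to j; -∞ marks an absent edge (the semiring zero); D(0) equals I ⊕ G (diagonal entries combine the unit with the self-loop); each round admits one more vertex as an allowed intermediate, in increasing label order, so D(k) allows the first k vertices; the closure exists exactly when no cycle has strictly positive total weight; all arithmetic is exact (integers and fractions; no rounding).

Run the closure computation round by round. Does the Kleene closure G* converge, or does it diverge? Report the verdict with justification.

D(0):
  [0, -∞, -4]
  [-12, 0, 3]
  [2, -18, 0]
D(1):
  [0, -∞, -4]
  [-12, 0, 3]
  [2, -18, 0]
D(2):
  [0, -∞, -4]
  [-12, 0, 3]
  [2, -18, 0]
D(3):
  [0, -22, -4]
  [5, 0, 3]
  [2, -18, 0]
Key observation: every diagonal entry stays at the unit through all rounds, so no improving cycle exists.
Answer: CONVERGES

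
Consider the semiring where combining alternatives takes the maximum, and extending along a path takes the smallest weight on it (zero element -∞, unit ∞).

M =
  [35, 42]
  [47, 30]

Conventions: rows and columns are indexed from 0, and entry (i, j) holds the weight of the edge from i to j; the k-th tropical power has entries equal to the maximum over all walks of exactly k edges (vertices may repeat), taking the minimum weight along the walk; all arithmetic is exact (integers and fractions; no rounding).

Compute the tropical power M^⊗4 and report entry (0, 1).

M^⊗2:
  [42, 35]
  [35, 42]
M^⊗3:
  [35, 42]
  [42, 35]
M^⊗4:
  [42, 35]
  [35, 42]
Key observation: the optimum is the walk 0->0->1->0->1, with weight 35 min 42 min 47 min 42 = 35.
Optimal value attained by: walk 0->0->1->0->1.
Answer: (M^⊗4)[0][1] = 35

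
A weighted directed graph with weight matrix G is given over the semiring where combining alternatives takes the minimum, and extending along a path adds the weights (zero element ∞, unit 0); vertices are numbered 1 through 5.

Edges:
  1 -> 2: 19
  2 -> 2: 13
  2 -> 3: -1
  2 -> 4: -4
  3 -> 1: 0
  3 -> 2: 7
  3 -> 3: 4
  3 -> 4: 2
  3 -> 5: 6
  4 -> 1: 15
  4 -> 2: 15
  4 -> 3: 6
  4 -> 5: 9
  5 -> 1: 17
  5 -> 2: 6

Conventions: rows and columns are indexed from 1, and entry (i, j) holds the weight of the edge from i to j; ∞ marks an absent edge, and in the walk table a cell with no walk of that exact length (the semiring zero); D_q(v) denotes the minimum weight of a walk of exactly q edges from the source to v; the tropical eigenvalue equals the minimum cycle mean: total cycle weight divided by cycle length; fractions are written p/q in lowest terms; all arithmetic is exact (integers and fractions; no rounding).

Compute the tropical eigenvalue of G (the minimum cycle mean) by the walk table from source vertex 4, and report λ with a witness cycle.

q=0: [∞, ∞, ∞, 0, ∞]
q=1: [15, 15, 6, ∞, 9]
q=2: [6, 13, 10, 8, 12]
q=3: [10, 17, 12, 9, 16]
q=4: [12, 19, 15, 13, 18]
q=5: [15, 22, 18, 15, 21]
Optimal cycle mean attained by: cycle 2->3->2, total (-1) + 7, length 2.
Answer: λ = 3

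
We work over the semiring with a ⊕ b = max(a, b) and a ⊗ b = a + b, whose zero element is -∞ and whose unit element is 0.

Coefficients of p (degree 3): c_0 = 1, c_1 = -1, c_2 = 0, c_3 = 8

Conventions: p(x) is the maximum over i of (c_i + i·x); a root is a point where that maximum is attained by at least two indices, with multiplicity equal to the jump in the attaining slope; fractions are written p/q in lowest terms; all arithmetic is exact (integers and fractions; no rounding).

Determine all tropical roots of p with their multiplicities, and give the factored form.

hull edge (i=0, c=1) to (i=3, c=8): slope 7/3, span 3
Factored form: p(x) = 8 ⊗ (x ⊕ (-7/3)) ⊗ (x ⊕ (-7/3)) ⊗ (x ⊕ (-7/3))
Answer: roots = -7/3 (mult 3)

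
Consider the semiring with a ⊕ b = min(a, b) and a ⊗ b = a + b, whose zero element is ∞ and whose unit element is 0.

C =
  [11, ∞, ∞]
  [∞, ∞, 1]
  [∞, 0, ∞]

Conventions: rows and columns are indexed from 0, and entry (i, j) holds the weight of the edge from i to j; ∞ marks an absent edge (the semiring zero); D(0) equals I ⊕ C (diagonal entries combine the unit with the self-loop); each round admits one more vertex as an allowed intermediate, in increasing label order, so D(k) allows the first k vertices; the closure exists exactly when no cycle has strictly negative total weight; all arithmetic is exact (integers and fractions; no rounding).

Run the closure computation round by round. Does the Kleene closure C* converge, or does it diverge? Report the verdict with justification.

D(0):
  [0, ∞, ∞]
  [∞, 0, 1]
  [∞, 0, 0]
D(1):
  [0, ∞, ∞]
  [∞, 0, 1]
  [∞, 0, 0]
D(2):
  [0, ∞, ∞]
  [∞, 0, 1]
  [∞, 0, 0]
D(3):
  [0, ∞, ∞]
  [∞, 0, 1]
  [∞, 0, 0]
Key observation: every diagonal entry stays at the unit through all rounds, so no improving cycle exists.
Answer: CONVERGES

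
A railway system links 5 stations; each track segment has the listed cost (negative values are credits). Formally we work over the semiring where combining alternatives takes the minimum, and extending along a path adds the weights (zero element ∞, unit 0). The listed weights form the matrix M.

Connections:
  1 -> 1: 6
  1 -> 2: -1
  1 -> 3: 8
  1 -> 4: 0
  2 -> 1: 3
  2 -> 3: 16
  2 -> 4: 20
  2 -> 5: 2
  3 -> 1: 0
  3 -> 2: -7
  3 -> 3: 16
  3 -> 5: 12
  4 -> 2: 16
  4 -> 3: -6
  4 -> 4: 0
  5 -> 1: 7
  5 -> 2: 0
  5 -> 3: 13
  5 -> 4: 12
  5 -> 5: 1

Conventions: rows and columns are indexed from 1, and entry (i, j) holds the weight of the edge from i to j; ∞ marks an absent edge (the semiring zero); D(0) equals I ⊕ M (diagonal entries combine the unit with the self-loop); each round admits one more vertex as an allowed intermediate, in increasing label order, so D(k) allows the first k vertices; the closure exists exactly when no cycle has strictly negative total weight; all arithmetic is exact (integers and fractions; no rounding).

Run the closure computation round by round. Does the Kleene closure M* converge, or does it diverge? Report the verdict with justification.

D(0):
  [0, -1, 8, 0, ∞]
  [3, 0, 16, 20, 2]
  [0, -7, 0, ∞, 12]
  [∞, 16, -6, 0, ∞]
  [7, 0, 13, 12, 0]
D(1):
  [0, -1, 8, 0, ∞]
  [3, 0, 11, 3, 2]
  [0, -7, 0, 0, 12]
  [∞, 16, -6, 0, ∞]
  [7, 0, 13, 7, 0]
D(2):
  [0, -1, 8, 0, 1]
  [3, 0, 11, 3, 2]
  [-4, -7, 0, -4, -5]
  [19, 16, -6, 0, 18]
  [3, 0, 11, 3, 0]
Detection: at round 3, diagonal entry (4, 4) turns strictly negative.
Key observation: the cycle 4->3->1->4 has total weight (-6) + 0 + 0, which is strictly negative.
Answer: DIVERGES — negative cycle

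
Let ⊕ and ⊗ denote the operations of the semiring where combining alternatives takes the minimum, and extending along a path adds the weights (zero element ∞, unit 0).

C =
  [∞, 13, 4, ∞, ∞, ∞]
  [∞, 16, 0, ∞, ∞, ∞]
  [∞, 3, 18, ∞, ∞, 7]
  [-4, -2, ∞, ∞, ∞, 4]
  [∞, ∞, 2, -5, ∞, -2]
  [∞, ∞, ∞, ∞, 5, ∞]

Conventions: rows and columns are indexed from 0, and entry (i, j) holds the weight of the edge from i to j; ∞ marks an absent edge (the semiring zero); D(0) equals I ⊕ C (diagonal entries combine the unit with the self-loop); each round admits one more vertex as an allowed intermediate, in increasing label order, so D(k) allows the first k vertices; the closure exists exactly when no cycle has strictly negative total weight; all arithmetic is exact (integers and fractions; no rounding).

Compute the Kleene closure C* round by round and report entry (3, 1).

D(0):
  [0, 13, 4, ∞, ∞, ∞]
  [∞, 0, 0, ∞, ∞, ∞]
  [∞, 3, 0, ∞, ∞, 7]
  [-4, -2, ∞, 0, ∞, 4]
  [∞, ∞, 2, -5, 0, -2]
  [∞, ∞, ∞, ∞, 5, 0]
D(1):
  [0, 13, 4, ∞, ∞, ∞]
  [∞, 0, 0, ∞, ∞, ∞]
  [∞, 3, 0, ∞, ∞, 7]
  [-4, -2, 0, 0, ∞, 4]
  [∞, ∞, 2, -5, 0, -2]
  [∞, ∞, ∞, ∞, 5, 0]
D(2):
  [0, 13, 4, ∞, ∞, ∞]
  [∞, 0, 0, ∞, ∞, ∞]
  [∞, 3, 0, ∞, ∞, 7]
  [-4, -2, -2, 0, ∞, 4]
  [∞, ∞, 2, -5, 0, -2]
  [∞, ∞, ∞, ∞, 5, 0]
D(3):
  [0, 7, 4, ∞, ∞, 11]
  [∞, 0, 0, ∞, ∞, 7]
  [∞, 3, 0, ∞, ∞, 7]
  [-4, -2, -2, 0, ∞, 4]
  [∞, 5, 2, -5, 0, -2]
  [∞, ∞, ∞, ∞, 5, 0]
D(4):
  [0, 7, 4, ∞, ∞, 11]
  [∞, 0, 0, ∞, ∞, 7]
  [∞, 3, 0, ∞, ∞, 7]
  [-4, -2, -2, 0, ∞, 4]
  [-9, -7, -7, -5, 0, -2]
  [∞, ∞, ∞, ∞, 5, 0]
D(5):
  [0, 7, 4, ∞, ∞, 11]
  [∞, 0, 0, ∞, ∞, 7]
  [∞, 3, 0, ∞, ∞, 7]
  [-4, -2, -2, 0, ∞, 4]
  [-9, -7, -7, -5, 0, -2]
  [-4, -2, -2, 0, 5, 0]
D(6):
  [0, 7, 4, 11, 16, 11]
  [3, 0, 0, 7, 12, 7]
  [3, 3, 0, 7, 12, 7]
  [-4, -2, -2, 0, 9, 4]
  [-9, -7, -7, -5, 0, -2]
  [-4, -2, -2, 0, 5, 0]
Answer: C*[3][1] = -2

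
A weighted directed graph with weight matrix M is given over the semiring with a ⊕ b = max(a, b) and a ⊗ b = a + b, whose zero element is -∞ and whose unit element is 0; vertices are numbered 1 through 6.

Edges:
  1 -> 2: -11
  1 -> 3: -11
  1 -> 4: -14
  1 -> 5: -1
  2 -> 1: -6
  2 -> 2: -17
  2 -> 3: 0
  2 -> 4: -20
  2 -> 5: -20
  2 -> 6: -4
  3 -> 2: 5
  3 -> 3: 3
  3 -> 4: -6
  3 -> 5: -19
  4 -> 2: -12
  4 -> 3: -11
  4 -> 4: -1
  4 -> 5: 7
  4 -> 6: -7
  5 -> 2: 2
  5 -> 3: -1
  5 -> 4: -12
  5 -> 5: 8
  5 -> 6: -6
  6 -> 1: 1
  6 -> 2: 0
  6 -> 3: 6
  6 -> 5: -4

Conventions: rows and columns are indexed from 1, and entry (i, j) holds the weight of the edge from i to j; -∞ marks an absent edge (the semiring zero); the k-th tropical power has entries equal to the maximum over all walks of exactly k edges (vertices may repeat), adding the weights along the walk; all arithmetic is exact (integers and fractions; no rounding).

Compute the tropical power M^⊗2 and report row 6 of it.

M^⊗2:
  [-17, 1, -2, -13, 7, -7]
  [-3, 5, 3, -6, -7, -21]
  [-1, 8, 6, -3, 1, 1]
  [-6, 9, 6, -2, 15, 1]
  [-4, 10, 7, -4, 16, 2]
  [-6, 11, 9, 0, 4, -4]
Answer: row 6 of M^⊗2 = [-6, 11, 9, 0, 4, -4]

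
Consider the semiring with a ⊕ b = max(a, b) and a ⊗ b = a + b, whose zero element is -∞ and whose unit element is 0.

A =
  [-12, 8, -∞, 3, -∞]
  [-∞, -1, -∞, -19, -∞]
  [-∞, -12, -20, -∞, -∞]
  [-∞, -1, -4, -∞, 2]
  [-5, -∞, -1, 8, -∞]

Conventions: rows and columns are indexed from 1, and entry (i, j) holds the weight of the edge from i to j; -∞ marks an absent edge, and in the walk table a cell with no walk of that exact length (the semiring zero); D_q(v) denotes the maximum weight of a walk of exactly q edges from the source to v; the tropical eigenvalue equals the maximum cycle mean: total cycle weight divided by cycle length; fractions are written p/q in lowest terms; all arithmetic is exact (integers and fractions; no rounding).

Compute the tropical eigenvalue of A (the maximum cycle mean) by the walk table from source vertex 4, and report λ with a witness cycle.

q=0: [-∞, -∞, -∞, 0, -∞]
q=1: [-∞, -1, -4, -∞, 2]
q=2: [-3, -2, 1, 10, -∞]
q=3: [-15, 9, 6, 0, 12]
q=4: [7, 8, 11, 20, 2]
q=5: [-3, 19, 16, 10, 22]
Optimal cycle mean attained by: cycle 4->5->4, total 2 + 8, length 2.
Answer: λ = 5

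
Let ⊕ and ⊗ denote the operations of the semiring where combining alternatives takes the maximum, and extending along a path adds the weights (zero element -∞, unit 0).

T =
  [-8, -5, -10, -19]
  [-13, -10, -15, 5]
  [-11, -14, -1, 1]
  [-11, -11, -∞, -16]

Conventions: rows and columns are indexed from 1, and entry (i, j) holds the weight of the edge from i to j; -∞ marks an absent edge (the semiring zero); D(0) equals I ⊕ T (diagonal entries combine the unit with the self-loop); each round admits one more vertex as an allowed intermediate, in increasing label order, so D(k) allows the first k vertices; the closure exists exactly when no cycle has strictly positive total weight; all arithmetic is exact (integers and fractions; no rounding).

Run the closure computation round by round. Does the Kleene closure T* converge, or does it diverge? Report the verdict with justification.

D(0):
  [0, -5, -10, -19]
  [-13, 0, -15, 5]
  [-11, -14, 0, 1]
  [-11, -11, -∞, 0]
D(1):
  [0, -5, -10, -19]
  [-13, 0, -15, 5]
  [-11, -14, 0, 1]
  [-11, -11, -21, 0]
D(2):
  [0, -5, -10, 0]
  [-13, 0, -15, 5]
  [-11, -14, 0, 1]
  [-11, -11, -21, 0]
D(3):
  [0, -5, -10, 0]
  [-13, 0, -15, 5]
  [-11, -14, 0, 1]
  [-11, -11, -21, 0]
D(4):
  [0, -5, -10, 0]
  [-6, 0, -15, 5]
  [-10, -10, 0, 1]
  [-11, -11, -21, 0]
Key observation: every diagonal entry stays at the unit through all rounds, so no improving cycle exists.
Answer: CONVERGES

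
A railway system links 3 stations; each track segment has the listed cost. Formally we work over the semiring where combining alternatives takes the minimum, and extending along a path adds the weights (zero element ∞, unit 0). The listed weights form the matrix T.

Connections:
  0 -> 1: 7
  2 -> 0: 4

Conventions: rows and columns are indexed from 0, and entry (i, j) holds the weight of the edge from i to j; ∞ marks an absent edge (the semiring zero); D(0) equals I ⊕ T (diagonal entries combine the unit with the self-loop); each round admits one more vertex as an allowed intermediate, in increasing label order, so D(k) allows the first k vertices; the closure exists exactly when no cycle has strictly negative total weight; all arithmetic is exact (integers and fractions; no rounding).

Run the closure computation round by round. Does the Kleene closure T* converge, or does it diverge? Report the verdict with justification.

D(0):
  [0, 7, ∞]
  [∞, 0, ∞]
  [4, ∞, 0]
D(1):
  [0, 7, ∞]
  [∞, 0, ∞]
  [4, 11, 0]
D(2):
  [0, 7, ∞]
  [∞, 0, ∞]
  [4, 11, 0]
D(3):
  [0, 7, ∞]
  [∞, 0, ∞]
  [4, 11, 0]
Key observation: every diagonal entry stays at the unit through all rounds, so no improving cycle exists.
Answer: CONVERGES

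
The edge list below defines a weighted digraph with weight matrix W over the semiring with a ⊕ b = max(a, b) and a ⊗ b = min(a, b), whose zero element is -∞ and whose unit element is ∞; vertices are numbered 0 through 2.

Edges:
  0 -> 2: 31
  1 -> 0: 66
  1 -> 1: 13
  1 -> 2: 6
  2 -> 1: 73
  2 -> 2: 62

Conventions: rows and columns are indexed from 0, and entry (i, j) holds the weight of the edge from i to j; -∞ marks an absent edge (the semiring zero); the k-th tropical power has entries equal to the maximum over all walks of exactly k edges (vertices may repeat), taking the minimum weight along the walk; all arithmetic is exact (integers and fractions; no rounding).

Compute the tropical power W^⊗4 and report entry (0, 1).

W^⊗2:
  [-∞, 31, 31]
  [13, 13, 31]
  [66, 62, 62]
W^⊗3:
  [31, 31, 31]
  [13, 31, 31]
  [62, 62, 62]
W^⊗4:
  [31, 31, 31]
  [31, 31, 31]
  [62, 62, 62]
Key observation: the optimum is the walk 0->2->2->2->1, with weight 31 min 62 min 62 min 73 = 31.
Optimal value attained by: walk 0->2->2->2->1.
Answer: (W^⊗4)[0][1] = 31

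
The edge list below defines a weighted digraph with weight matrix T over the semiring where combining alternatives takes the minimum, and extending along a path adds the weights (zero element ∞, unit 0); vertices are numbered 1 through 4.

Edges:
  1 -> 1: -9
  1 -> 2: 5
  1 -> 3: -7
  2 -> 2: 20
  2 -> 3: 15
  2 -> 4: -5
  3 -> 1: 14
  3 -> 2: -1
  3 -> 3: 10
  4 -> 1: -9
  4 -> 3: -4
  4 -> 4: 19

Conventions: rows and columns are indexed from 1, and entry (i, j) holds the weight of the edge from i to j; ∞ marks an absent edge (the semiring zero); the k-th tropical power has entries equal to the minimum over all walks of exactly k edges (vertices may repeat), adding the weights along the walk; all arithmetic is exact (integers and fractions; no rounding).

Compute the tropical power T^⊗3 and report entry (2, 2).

T^⊗2:
  [-18, -8, -16, 0]
  [-14, 14, -9, 14]
  [5, 9, 7, -6]
  [-18, -5, -16, 38]
T^⊗3:
  [-27, -17, -25, -13]
  [-23, -10, -21, 9]
  [-15, 6, -10, 4]
  [-27, -17, -25, -10]
Key observation: the optimum is the walk 2->4->3->2, with weight (-5) + (-4) + (-1) = -10.
Optimal value attained by: walk 2->4->3->2.
Answer: (T^⊗3)[2][2] = -10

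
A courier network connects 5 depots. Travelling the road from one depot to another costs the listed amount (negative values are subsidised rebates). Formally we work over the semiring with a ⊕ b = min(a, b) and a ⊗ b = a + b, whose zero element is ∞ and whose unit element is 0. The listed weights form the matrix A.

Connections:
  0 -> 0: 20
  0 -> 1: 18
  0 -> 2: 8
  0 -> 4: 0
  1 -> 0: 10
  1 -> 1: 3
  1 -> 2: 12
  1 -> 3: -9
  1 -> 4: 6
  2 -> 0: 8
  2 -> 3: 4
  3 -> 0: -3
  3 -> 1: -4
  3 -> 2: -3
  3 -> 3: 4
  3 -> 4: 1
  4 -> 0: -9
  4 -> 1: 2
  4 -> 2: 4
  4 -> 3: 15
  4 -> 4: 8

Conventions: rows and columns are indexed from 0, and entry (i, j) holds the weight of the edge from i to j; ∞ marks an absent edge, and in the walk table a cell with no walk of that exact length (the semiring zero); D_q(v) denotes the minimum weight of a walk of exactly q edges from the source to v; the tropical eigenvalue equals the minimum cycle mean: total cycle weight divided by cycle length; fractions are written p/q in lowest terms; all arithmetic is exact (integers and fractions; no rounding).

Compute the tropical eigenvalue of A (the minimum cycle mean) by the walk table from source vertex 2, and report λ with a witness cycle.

q=0: [∞, ∞, 0, ∞, ∞]
q=1: [8, ∞, ∞, 4, ∞]
q=2: [1, 0, 1, 8, 5]
q=3: [-4, 3, 5, -9, 1]
q=4: [-12, -13, -12, -6, -8]
q=5: [-17, -10, -9, -22, -12]
Optimal cycle mean attained by: cycle 1->3->1, total (-9) + (-4), length 2.
Answer: λ = -13/2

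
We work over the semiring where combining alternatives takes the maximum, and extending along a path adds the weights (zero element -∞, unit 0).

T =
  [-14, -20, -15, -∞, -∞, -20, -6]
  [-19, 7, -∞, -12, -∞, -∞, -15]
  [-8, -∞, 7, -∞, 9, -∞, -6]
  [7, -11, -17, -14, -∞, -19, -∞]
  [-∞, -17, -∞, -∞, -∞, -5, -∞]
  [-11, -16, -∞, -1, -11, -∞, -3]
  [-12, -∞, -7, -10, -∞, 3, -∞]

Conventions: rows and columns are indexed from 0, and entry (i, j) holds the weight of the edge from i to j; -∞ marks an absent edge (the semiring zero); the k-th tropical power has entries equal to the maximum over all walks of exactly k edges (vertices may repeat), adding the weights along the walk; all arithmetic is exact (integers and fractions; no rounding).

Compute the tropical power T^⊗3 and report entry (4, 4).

T^⊗2:
  [-18, -13, -8, -16, -6, -3, -20]
  [-5, 14, -22, -5, -∞, -12, -8]
  [-1, -8, 14, -16, 16, 4, 1]
  [-7, -4, -8, -20, -8, -13, 1]
  [-16, -10, -∞, -6, -16, -∞, -8]
  [6, -9, -10, -13, -∞, 0, -17]
  [-3, -13, 0, 2, 2, -29, 0]
T^⊗3:
  [-9, -6, -1, -4, 1, -11, -6]
  [2, 21, -15, 2, -13, -5, -1]
  [6, -1, 21, 3, 23, 11, 8]
  [-11, 3, -1, -9, 1, 4, -13]
  [1, -3, -15, -18, -∞, -5, -22]
  [-6, -2, -3, -1, -1, -14, 0]
  [9, -6, 7, -10, 9, 3, -6]
Key observation: no walk of exactly 3 edges connects these vertices, so the entry is the semiring zero.
Answer: (T^⊗3)[4][4] = -∞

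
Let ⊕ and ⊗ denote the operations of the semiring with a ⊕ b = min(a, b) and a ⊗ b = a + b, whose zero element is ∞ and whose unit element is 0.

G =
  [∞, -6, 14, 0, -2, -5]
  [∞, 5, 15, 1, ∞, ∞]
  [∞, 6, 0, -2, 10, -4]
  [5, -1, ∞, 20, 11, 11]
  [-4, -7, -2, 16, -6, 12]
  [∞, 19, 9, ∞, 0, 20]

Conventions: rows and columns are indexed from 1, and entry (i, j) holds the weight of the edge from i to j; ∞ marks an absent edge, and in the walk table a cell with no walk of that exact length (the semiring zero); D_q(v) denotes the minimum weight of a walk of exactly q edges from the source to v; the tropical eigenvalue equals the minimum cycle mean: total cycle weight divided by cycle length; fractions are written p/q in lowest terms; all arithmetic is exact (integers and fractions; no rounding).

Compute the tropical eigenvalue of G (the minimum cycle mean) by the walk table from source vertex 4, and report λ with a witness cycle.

q=0: [∞, ∞, ∞, 0, ∞, ∞]
q=1: [5, -1, ∞, 20, 11, 11]
q=2: [7, -1, 9, 0, 3, 0]
q=3: [-1, -4, 1, 0, -3, 2]
q=4: [-7, -10, -5, -3, -9, -6]
q=5: [-13, -16, -11, -9, -15, -12]
q=6: [-19, -22, -17, -15, -21, -18]
Optimal cycle mean attained by: cycle 5->5, total (-6), length 1.
Answer: λ = -6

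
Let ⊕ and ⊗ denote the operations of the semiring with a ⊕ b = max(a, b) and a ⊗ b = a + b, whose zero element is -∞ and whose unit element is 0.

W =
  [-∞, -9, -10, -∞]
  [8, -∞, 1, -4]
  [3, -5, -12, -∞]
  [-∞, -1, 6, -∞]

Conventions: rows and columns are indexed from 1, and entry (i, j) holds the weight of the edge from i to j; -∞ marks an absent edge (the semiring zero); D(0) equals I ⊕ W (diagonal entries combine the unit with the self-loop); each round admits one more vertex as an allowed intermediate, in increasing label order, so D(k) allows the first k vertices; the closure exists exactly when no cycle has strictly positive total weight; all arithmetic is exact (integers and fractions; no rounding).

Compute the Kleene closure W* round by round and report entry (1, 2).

D(0):
  [0, -9, -10, -∞]
  [8, 0, 1, -4]
  [3, -5, 0, -∞]
  [-∞, -1, 6, 0]
D(1):
  [0, -9, -10, -∞]
  [8, 0, 1, -4]
  [3, -5, 0, -∞]
  [-∞, -1, 6, 0]
D(2):
  [0, -9, -8, -13]
  [8, 0, 1, -4]
  [3, -5, 0, -9]
  [7, -1, 6, 0]
D(3):
  [0, -9, -8, -13]
  [8, 0, 1, -4]
  [3, -5, 0, -9]
  [9, 1, 6, 0]
D(4):
  [0, -9, -7, -13]
  [8, 0, 2, -4]
  [3, -5, 0, -9]
  [9, 1, 6, 0]
Answer: W*[1][2] = -9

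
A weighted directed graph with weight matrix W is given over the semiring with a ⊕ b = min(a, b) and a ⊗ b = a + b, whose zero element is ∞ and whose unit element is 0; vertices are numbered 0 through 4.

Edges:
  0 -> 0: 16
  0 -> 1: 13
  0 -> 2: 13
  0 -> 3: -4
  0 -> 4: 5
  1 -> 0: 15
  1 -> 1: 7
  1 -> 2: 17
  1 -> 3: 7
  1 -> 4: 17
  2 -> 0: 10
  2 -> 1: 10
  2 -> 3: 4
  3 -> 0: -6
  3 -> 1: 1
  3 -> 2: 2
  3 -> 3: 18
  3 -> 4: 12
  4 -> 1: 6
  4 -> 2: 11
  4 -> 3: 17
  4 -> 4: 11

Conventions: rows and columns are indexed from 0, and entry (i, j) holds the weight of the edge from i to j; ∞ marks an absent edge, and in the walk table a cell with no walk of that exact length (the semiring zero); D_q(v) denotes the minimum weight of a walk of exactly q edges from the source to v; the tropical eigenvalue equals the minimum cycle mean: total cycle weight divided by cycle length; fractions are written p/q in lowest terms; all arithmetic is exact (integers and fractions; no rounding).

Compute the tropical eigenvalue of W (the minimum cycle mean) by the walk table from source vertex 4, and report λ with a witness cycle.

q=0: [∞, ∞, ∞, ∞, 0]
q=1: [∞, 6, 11, 17, 11]
q=2: [11, 13, 19, 13, 22]
q=3: [7, 14, 15, 7, 16]
q=4: [1, 8, 9, 3, 12]
q=5: [-3, 4, 5, -3, 6]
Optimal cycle mean attained by: cycle 0->3->0, total (-4) + (-6), length 2.
Answer: λ = -5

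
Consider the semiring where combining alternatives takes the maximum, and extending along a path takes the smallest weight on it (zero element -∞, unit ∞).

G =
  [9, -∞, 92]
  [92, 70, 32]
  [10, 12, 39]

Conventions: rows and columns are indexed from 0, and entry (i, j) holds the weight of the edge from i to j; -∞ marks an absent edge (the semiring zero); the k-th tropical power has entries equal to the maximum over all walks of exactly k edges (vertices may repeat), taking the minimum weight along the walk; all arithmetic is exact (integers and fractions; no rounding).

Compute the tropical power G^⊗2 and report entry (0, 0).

G^⊗2:
  [10, 12, 39]
  [70, 70, 92]
  [12, 12, 39]
Key observation: the optimum is the walk 0->2->0, with weight 92 min 10 = 10.
Optimal value attained by: walk 0->2->0.
Answer: (G^⊗2)[0][0] = 10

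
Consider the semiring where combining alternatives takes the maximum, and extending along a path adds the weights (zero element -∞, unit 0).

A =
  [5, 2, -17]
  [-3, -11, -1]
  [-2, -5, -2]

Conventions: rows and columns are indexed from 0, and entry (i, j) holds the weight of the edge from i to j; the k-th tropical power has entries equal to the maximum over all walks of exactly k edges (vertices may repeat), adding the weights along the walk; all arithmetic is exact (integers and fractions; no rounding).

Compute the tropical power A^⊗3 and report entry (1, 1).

A^⊗2:
  [10, 7, 1]
  [2, -1, -3]
  [3, 0, -4]
A^⊗3:
  [15, 12, 6]
  [7, 4, -2]
  [8, 5, -1]
Key observation: the optimum is the walk 1->0->0->1, with weight (-3) + 5 + 2 = 4.
Optimal value attained by: walk 1->0->0->1.
Answer: (A^⊗3)[1][1] = 4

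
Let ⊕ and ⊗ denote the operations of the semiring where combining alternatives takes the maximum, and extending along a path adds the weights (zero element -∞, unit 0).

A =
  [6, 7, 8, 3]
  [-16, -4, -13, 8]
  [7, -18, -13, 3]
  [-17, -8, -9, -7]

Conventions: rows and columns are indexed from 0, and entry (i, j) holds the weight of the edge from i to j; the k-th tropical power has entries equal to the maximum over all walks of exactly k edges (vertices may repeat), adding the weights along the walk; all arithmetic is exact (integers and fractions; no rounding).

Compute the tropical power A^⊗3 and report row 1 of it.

A^⊗2:
  [15, 13, 14, 15]
  [-6, 0, -1, 4]
  [13, 14, 15, 10]
  [-2, -10, -9, 0]
A^⊗3:
  [21, 22, 23, 21]
  [6, 1, 2, 8]
  [22, 20, 21, 22]
  [4, 5, 6, 1]
Answer: row 1 of A^⊗3 = [6, 1, 2, 8]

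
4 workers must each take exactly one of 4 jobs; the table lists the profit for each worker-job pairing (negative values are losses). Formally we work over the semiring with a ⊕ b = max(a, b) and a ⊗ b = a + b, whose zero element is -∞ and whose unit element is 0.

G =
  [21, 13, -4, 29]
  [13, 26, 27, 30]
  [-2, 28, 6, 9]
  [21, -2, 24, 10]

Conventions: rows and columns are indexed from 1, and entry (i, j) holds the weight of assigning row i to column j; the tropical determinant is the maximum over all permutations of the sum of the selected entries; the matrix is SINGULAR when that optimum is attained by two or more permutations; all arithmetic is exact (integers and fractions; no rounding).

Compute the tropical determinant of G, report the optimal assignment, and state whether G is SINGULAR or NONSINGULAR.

σ = (1, 2, 3, 4): 21 + 26 + 6 + 10 = 63
σ = (1, 2, 4, 3): 21 + 26 + 9 + 24 = 80
σ = (1, 3, 2, 4): 21 + 27 + 28 + 10 = 86
σ = (1, 3, 4, 2): 21 + 27 + 9 + (-2) = 55
σ = (1, 4, 2, 3): 21 + 30 + 28 + 24 = 103
σ = (1, 4, 3, 2): 21 + 30 + 6 + (-2) = 55
σ = (2, 1, 3, 4): 13 + 13 + 6 + 10 = 42
σ = (2, 1, 4, 3): 13 + 13 + 9 + 24 = 59
σ = (2, 3, 1, 4): 13 + 27 + (-2) + 10 = 48
σ = (2, 3, 4, 1): 13 + 27 + 9 + 21 = 70
σ = (2, 4, 1, 3): 13 + 30 + (-2) + 24 = 65
σ = (2, 4, 3, 1): 13 + 30 + 6 + 21 = 70
σ = (3, 1, 2, 4): (-4) + 13 + 28 + 10 = 47
σ = (3, 1, 4, 2): (-4) + 13 + 9 + (-2) = 16
σ = (3, 2, 1, 4): (-4) + 26 + (-2) + 10 = 30
σ = (3, 2, 4, 1): (-4) + 26 + 9 + 21 = 52
σ = (3, 4, 1, 2): (-4) + 30 + (-2) + (-2) = 22
σ = (3, 4, 2, 1): (-4) + 30 + 28 + 21 = 75
σ = (4, 1, 2, 3): 29 + 13 + 28 + 24 = 94
σ = (4, 1, 3, 2): 29 + 13 + 6 + (-2) = 46
σ = (4, 2, 1, 3): 29 + 26 + (-2) + 24 = 77
σ = (4, 2, 3, 1): 29 + 26 + 6 + 21 = 82
σ = (4, 3, 1, 2): 29 + 27 + (-2) + (-2) = 52
σ = (4, 3, 2, 1): 29 + 27 + 28 + 21 = 105
Optimal value attained by: σ = (4, 3, 2, 1).
Answer: det⊕(G) = 105; verdict: NONSINGULAR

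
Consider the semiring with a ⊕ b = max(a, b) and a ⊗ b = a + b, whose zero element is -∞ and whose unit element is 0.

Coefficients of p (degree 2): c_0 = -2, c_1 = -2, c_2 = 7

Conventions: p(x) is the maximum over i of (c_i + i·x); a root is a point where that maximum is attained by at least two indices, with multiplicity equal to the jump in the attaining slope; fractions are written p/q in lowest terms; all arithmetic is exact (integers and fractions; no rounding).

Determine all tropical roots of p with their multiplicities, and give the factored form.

hull edge (i=0, c=-2) to (i=2, c=7): slope 9/2, span 2
Factored form: p(x) = 7 ⊗ (x ⊕ (-9/2)) ⊗ (x ⊕ (-9/2))
Answer: roots = -9/2 (mult 2)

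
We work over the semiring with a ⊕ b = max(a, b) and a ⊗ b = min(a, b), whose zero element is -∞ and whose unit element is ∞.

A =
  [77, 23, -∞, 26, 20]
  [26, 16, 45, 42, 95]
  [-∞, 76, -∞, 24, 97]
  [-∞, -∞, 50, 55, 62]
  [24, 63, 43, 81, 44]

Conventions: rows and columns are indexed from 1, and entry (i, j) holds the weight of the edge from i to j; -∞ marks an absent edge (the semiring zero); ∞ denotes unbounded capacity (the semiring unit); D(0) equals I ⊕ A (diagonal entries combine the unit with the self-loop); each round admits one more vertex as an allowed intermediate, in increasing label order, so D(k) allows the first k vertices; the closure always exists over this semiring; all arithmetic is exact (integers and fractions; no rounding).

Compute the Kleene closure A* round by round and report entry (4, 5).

D(0):
  [∞, 23, -∞, 26, 20]
  [26, ∞, 45, 42, 95]
  [-∞, 76, ∞, 24, 97]
  [-∞, -∞, 50, ∞, 62]
  [24, 63, 43, 81, ∞]
D(1):
  [∞, 23, -∞, 26, 20]
  [26, ∞, 45, 42, 95]
  [-∞, 76, ∞, 24, 97]
  [-∞, -∞, 50, ∞, 62]
  [24, 63, 43, 81, ∞]
D(2):
  [∞, 23, 23, 26, 23]
  [26, ∞, 45, 42, 95]
  [26, 76, ∞, 42, 97]
  [-∞, -∞, 50, ∞, 62]
  [26, 63, 45, 81, ∞]
D(3):
  [∞, 23, 23, 26, 23]
  [26, ∞, 45, 42, 95]
  [26, 76, ∞, 42, 97]
  [26, 50, 50, ∞, 62]
  [26, 63, 45, 81, ∞]
D(4):
  [∞, 26, 26, 26, 26]
  [26, ∞, 45, 42, 95]
  [26, 76, ∞, 42, 97]
  [26, 50, 50, ∞, 62]
  [26, 63, 50, 81, ∞]
D(5):
  [∞, 26, 26, 26, 26]
  [26, ∞, 50, 81, 95]
  [26, 76, ∞, 81, 97]
  [26, 62, 50, ∞, 62]
  [26, 63, 50, 81, ∞]
Answer: A*[4][5] = 62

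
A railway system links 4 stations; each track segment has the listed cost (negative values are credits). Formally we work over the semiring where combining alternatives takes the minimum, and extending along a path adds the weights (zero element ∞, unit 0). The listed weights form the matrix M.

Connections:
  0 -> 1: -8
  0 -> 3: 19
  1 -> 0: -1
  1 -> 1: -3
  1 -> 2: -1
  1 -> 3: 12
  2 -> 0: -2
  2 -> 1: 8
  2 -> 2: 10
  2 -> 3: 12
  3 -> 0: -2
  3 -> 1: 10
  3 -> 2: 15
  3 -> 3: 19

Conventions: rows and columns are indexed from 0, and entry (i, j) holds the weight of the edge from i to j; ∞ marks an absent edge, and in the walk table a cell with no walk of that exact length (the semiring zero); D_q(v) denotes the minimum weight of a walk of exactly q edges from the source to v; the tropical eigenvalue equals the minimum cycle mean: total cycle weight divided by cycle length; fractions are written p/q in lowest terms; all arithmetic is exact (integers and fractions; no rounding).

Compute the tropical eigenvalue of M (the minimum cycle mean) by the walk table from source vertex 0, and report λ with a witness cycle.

q=0: [0, ∞, ∞, ∞]
q=1: [∞, -8, ∞, 19]
q=2: [-9, -11, -9, 4]
q=3: [-12, -17, -12, 1]
q=4: [-18, -20, -18, -5]
Optimal cycle mean attained by: cycle 0->1->0, total (-8) + (-1), length 2.
Answer: λ = -9/2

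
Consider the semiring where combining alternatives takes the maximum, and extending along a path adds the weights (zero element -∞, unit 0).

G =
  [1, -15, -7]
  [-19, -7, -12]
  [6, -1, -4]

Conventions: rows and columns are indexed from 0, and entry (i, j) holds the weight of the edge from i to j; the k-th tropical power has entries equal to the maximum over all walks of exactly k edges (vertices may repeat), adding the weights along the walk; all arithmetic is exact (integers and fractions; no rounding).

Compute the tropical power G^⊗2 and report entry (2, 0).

G^⊗2:
  [2, -8, -6]
  [-6, -13, -16]
  [7, -5, -1]
Key observation: the optimum is the walk 2->0->0, with weight 6 + 1 = 7.
Optimal value attained by: walk 2->0->0.
Answer: (G^⊗2)[2][0] = 7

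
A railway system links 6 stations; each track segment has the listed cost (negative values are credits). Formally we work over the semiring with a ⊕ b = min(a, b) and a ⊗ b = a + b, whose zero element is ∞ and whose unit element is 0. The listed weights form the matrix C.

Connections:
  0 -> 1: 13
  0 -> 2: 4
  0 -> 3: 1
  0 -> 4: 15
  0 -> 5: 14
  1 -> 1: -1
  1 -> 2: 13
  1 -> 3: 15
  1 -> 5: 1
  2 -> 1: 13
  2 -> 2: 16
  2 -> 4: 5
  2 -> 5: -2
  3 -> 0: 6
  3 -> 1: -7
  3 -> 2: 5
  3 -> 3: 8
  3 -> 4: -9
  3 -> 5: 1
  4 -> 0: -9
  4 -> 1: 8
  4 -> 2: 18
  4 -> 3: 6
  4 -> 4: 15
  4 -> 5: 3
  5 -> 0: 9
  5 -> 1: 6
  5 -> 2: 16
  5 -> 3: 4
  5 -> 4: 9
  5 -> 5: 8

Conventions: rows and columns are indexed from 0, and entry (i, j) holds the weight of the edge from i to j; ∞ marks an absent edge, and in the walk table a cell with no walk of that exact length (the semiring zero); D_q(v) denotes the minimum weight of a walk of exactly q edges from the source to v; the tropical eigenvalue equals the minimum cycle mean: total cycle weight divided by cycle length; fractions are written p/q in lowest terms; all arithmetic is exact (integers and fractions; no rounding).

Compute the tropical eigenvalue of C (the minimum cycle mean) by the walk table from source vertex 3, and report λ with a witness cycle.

q=0: [∞, ∞, ∞, 0, ∞, ∞]
q=1: [6, -7, 5, 8, -9, 1]
q=2: [-18, -8, 6, -3, -1, -6]
q=3: [-10, -10, -14, -17, -12, -7]
q=4: [-21, -24, -12, -9, -26, -16]
q=5: [-35, -25, -17, -20, -18, -23]
q=6: [-27, -27, -31, -34, -29, -24]
Optimal cycle mean attained by: cycle 0->3->4->0, total 1 + (-9) + (-9), length 3.
Answer: λ = -17/3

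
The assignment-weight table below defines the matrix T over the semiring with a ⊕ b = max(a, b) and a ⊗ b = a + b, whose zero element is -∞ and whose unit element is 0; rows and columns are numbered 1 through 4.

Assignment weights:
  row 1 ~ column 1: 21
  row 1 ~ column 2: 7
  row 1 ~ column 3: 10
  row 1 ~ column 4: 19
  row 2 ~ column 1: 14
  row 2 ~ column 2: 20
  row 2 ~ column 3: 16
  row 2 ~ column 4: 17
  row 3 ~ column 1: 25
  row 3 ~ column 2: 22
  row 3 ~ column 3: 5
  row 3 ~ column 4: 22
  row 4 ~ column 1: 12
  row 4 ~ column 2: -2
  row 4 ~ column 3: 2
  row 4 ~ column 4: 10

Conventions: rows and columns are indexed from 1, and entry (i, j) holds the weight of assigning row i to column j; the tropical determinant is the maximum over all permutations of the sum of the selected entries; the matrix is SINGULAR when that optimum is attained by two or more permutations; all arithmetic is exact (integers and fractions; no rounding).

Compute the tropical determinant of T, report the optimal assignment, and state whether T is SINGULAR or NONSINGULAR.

σ = (1, 2, 3, 4): 21 + 20 + 5 + 10 = 56
σ = (1, 2, 4, 3): 21 + 20 + 22 + 2 = 65
σ = (1, 3, 2, 4): 21 + 16 + 22 + 10 = 69
σ = (1, 3, 4, 2): 21 + 16 + 22 + (-2) = 57
σ = (1, 4, 2, 3): 21 + 17 + 22 + 2 = 62
σ = (1, 4, 3, 2): 21 + 17 + 5 + (-2) = 41
σ = (2, 1, 3, 4): 7 + 14 + 5 + 10 = 36
σ = (2, 1, 4, 3): 7 + 14 + 22 + 2 = 45
σ = (2, 3, 1, 4): 7 + 16 + 25 + 10 = 58
σ = (2, 3, 4, 1): 7 + 16 + 22 + 12 = 57
σ = (2, 4, 1, 3): 7 + 17 + 25 + 2 = 51
σ = (2, 4, 3, 1): 7 + 17 + 5 + 12 = 41
σ = (3, 1, 2, 4): 10 + 14 + 22 + 10 = 56
σ = (3, 1, 4, 2): 10 + 14 + 22 + (-2) = 44
σ = (3, 2, 1, 4): 10 + 20 + 25 + 10 = 65
σ = (3, 2, 4, 1): 10 + 20 + 22 + 12 = 64
σ = (3, 4, 1, 2): 10 + 17 + 25 + (-2) = 50
σ = (3, 4, 2, 1): 10 + 17 + 22 + 12 = 61
σ = (4, 1, 2, 3): 19 + 14 + 22 + 2 = 57
σ = (4, 1, 3, 2): 19 + 14 + 5 + (-2) = 36
σ = (4, 2, 1, 3): 19 + 20 + 25 + 2 = 66
σ = (4, 2, 3, 1): 19 + 20 + 5 + 12 = 56
σ = (4, 3, 1, 2): 19 + 16 + 25 + (-2) = 58
σ = (4, 3, 2, 1): 19 + 16 + 22 + 12 = 69
Optimal value attained by: σ = (1, 3, 2, 4).
Answer: det⊕(T) = 69; verdict: SINGULAR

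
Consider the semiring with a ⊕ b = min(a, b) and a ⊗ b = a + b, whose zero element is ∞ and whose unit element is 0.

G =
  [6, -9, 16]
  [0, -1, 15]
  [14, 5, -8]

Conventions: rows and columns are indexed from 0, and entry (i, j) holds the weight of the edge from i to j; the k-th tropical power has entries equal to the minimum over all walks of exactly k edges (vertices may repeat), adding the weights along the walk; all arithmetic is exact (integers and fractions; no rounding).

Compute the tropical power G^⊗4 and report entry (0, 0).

G^⊗2:
  [-9, -10, 6]
  [-1, -9, 7]
  [5, -3, -16]
G^⊗3:
  [-10, -18, -2]
  [-9, -10, -1]
  [-3, -11, -24]
G^⊗4:
  [-18, -19, -10]
  [-10, -18, -9]
  [-11, -19, -32]
Key observation: the optimum is the walk 0->1->0->1->0, with weight (-9) + 0 + (-9) + 0 = -18.
Optimal value attained by: walk 0->1->0->1->0.
Answer: (G^⊗4)[0][0] = -18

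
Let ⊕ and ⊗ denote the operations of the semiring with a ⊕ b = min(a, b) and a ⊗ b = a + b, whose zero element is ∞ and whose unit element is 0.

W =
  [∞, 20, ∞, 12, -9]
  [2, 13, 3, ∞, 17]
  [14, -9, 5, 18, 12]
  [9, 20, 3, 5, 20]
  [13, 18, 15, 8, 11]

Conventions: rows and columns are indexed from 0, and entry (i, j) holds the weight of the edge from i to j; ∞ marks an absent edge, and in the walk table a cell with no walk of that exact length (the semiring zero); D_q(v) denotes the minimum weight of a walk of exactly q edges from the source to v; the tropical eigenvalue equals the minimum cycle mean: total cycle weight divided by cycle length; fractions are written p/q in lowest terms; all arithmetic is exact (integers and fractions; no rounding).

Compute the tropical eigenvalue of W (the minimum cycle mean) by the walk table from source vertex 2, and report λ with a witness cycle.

q=0: [∞, ∞, 0, ∞, ∞]
q=1: [14, -9, 5, 18, 12]
q=2: [-7, -4, -6, 20, 5]
q=3: [-2, -15, -1, 5, -16]
q=4: [-13, -10, -12, -8, -11]
q=5: [-8, -21, -7, -3, -22]
Optimal cycle mean attained by: cycle 1->2->1, total 3 + (-9), length 2.
Answer: λ = -3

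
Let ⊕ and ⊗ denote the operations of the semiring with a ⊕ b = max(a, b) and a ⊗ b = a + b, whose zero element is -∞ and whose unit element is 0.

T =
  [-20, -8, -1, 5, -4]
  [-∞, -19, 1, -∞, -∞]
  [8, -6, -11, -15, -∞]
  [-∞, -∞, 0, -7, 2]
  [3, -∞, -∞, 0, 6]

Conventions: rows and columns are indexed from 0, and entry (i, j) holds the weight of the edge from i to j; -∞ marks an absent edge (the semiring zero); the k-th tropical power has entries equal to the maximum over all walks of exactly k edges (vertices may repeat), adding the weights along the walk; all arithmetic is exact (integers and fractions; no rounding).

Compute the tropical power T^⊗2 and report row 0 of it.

T^⊗2:
  [7, -7, 5, -2, 7]
  [9, -5, -10, -14, -∞]
  [-3, 0, 7, 13, 4]
  [8, -6, -7, 2, 8]
  [9, -5, 2, 8, 12]
Answer: row 0 of T^⊗2 = [7, -7, 5, -2, 7]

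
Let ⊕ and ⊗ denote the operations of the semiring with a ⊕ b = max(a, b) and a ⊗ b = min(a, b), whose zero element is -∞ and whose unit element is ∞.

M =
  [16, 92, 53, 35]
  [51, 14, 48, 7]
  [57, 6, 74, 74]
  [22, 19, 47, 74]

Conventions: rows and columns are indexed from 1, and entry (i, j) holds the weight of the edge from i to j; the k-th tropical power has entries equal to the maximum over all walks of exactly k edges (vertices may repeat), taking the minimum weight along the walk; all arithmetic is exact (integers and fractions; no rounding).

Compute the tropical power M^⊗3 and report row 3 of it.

M^⊗2:
  [53, 19, 53, 53]
  [48, 51, 51, 48]
  [57, 57, 74, 74]
  [47, 22, 47, 74]
M^⊗3:
  [53, 53, 53, 53]
  [51, 48, 51, 51]
  [57, 57, 74, 74]
  [47, 47, 47, 74]
Answer: row 3 of M^⊗3 = [57, 57, 74, 74]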